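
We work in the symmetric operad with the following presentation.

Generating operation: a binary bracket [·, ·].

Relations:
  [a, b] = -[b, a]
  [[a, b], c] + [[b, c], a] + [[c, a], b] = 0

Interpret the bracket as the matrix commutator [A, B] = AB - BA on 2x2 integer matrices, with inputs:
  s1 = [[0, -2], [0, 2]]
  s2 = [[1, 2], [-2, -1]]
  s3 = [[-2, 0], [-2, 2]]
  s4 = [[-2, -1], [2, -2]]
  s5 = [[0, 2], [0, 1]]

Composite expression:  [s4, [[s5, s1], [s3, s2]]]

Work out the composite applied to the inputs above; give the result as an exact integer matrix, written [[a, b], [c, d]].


[[96, -144], [-288, -96]]

[s5, s1] = [[0, 6], [0, 0]]
[s3, s2] = [[4, -8], [-12, -4]]
[[s5, s1], [s3, s2]] = [[-72, -48], [0, 72]]
[s4, [[s5, s1], [s3, s2]]] = [[96, -144], [-288, -96]]


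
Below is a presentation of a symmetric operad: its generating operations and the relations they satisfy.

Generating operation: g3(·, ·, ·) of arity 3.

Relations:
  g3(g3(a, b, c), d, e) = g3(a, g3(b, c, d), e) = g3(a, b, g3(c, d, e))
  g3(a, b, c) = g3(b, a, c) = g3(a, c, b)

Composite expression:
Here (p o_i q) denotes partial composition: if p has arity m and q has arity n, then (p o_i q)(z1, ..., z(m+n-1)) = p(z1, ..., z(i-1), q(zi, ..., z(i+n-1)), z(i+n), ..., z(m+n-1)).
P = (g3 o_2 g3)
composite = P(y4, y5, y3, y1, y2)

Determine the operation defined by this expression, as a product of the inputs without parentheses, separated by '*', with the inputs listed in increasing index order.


y1 * y2 * y3 * y4 * y5

Any arrangement under g3 is one operation, so sort the y-inputs.
g3(y5, y3, y1) reduces to y5 * y3 * y1
g3(y4, g3(y5, y3, y1), y2) reduces to y4 * y5 * y3 * y1 * y2
rearranged into index order: y1 * y2 * y3 * y4 * y5


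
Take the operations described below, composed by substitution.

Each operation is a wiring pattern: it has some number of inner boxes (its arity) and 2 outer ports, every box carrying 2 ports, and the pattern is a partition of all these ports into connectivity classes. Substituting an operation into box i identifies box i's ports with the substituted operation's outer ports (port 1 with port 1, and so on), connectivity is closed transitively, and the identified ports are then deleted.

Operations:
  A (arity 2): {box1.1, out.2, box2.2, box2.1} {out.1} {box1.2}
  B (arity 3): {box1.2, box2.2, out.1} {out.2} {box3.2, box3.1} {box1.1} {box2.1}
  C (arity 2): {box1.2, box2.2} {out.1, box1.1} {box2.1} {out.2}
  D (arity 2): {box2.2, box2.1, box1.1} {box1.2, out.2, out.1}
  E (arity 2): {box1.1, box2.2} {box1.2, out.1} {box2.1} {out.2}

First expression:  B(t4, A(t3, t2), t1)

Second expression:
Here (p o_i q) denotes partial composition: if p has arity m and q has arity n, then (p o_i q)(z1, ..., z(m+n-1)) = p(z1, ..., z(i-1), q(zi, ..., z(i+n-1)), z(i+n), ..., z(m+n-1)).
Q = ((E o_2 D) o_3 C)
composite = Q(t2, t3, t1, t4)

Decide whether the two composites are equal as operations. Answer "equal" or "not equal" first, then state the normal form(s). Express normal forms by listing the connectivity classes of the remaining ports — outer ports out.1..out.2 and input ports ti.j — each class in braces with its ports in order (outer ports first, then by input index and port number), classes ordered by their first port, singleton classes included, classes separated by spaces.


not equal — first {out.1, t2.1, t2.2, t3.1, t4.2} {out.2} {t1.1, t1.2} {t3.2} {t4.1}, second {out.1, t2.2} {out.2} {t1.1, t3.1} {t1.2, t4.2} {t2.1, t3.2} {t4.1}

The first expression reduces to {out.1, t2.1, t2.2, t3.1, t4.2} {out.2} {t1.1, t1.2} {t3.2} {t4.1}
The second expression reduces to {out.1, t2.2} {out.2} {t1.1, t3.1} {t1.2, t4.2} {t2.1, t3.2} {t4.1}
Different reductions; not equal.


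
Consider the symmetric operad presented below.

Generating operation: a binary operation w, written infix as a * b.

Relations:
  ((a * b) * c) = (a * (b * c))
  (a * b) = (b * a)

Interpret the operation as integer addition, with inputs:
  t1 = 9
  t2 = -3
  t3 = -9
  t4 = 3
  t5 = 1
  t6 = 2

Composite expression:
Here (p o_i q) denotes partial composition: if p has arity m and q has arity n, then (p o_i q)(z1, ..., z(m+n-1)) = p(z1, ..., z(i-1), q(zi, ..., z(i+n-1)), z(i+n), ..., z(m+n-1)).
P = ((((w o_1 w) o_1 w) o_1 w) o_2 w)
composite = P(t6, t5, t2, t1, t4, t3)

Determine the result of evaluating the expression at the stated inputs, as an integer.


3

(t5 * t2) = -2
(t6 * (t5 * t2)) = 0
((t6 * (t5 * t2)) * t1) = 9
(((t6 * (t5 * t2)) * t1) * t4) = 12
((((t6 * (t5 * t2)) * t1) * t4) * t3) = 3


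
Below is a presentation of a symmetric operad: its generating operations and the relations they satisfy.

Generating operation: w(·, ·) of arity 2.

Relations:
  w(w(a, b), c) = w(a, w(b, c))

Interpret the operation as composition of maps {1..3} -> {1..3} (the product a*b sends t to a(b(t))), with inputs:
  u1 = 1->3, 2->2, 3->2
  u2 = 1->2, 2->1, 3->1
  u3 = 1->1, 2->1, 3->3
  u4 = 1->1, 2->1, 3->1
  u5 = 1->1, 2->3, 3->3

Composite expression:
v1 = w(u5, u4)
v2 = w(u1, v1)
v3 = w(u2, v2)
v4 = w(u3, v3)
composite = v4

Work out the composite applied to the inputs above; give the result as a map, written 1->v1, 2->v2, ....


w(u5, u4) = 1->1, 2->1, 3->1
w(u1, w(u5, u4)) = 1->3, 2->3, 3->3
w(u2, w(u1, w(u5, u4))) = 1->1, 2->1, 3->1
w(u3, w(u2, w(u1, w(u5, u4)))) = 1->1, 2->1, 3->1

1->1, 2->1, 3->1


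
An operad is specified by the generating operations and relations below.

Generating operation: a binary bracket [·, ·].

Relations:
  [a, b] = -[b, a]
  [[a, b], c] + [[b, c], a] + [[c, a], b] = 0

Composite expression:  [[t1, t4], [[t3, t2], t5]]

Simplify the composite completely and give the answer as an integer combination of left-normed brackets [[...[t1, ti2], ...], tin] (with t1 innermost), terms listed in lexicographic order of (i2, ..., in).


A multilinear Lie element is pinned by t1-initial words (t1 innermost).
Composite bracket: [[t1, t4], [[t3, t2], t5]]
Expanding via [a, b] = ab - ba: 16 signed words (2^4 = 16).
Keep just the words that open with t1:
  t1t4t2t3t5 (sign -1) contributes -[[[[t1, t4], t2], t3], t5]
  t1t4t3t2t5 (sign +1) contributes +[[[[t1, t4], t3], t2], t5]
  t1t4t5t2t3 (sign +1) contributes +[[[[t1, t4], t5], t2], t3]
  t1t4t5t3t2 (sign -1) contributes -[[[[t1, t4], t5], t3], t2]

-[[[[t1, t4], t2], t3], t5] + [[[[t1, t4], t3], t2], t5] + [[[[t1, t4], t5], t2], t3] - [[[[t1, t4], t5], t3], t2]


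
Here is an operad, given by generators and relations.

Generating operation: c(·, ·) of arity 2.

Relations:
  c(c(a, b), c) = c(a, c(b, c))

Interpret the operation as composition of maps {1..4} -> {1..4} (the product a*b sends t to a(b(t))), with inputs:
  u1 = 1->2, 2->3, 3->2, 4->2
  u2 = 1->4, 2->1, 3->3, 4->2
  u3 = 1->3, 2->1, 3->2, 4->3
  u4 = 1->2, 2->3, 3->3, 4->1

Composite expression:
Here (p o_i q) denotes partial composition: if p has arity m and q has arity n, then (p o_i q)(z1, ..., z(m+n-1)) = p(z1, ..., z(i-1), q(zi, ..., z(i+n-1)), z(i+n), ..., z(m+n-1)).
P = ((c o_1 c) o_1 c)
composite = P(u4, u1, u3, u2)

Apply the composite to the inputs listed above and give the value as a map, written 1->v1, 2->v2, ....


1->3, 2->3, 3->3, 4->3

c(u4, u1) = 1->3, 2->3, 3->3, 4->3
c(c(u4, u1), u3) = 1->3, 2->3, 3->3, 4->3
c(c(c(u4, u1), u3), u2) = 1->3, 2->3, 3->3, 4->3


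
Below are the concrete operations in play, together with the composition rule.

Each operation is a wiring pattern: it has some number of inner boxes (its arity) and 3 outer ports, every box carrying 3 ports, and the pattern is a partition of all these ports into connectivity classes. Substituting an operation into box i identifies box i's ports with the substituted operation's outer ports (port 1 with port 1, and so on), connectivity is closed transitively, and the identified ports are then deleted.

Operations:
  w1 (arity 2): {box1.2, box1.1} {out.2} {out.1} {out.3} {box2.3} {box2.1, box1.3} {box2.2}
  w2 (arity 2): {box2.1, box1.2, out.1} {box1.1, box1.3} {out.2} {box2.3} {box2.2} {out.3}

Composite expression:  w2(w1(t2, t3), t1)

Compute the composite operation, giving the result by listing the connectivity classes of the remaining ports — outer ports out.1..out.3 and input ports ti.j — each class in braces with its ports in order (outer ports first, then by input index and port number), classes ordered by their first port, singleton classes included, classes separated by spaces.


{out.1, t1.1} {out.2} {out.3} {t1.2} {t1.3} {t2.1, t2.2} {t2.3, t3.1} {t3.2} {t3.3}

Two ports join when wires chain via w2-identified ports.
stage w1: inputs (t2, t3), connectivity {out.1} {out.2} {out.3} {t2.1, t2.2} {t2.3, t3.1} {t3.2} {t3.3}, out.j its boundary
stage w2: inputs (t2, t3, t1), connectivity {out.1, t1.1} {out.2} {out.3} {t1.2} {t1.3} {t2.1, t2.2} {t2.3, t3.1} {t3.2} {t3.3}, out.j its boundary


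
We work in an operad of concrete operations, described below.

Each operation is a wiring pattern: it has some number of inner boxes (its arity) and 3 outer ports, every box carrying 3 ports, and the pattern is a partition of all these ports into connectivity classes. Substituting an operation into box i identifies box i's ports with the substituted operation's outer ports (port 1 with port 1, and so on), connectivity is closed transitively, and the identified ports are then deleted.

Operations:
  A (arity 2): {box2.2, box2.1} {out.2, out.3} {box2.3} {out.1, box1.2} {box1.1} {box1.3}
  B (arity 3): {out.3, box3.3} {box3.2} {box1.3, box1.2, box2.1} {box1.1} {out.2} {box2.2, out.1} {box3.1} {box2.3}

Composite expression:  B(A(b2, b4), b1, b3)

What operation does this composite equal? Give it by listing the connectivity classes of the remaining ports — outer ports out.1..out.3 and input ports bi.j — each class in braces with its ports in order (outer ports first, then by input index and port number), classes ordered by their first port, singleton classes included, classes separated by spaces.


Two ports join when wires chain via B-identified ports.
after A, the pattern on (b2, b4) reads {out.1, b2.2} {out.2, out.3} {b2.1} {b2.3} {b4.1, b4.2} {b4.3} (out.j = its outer ports)
after B, the pattern on (b2, b4, b1, b3) reads {out.1, b1.2} {out.2} {out.3, b3.3} {b1.1} {b1.3} {b2.1} {b2.2} {b2.3} {b3.1} {b3.2} {b4.1, b4.2} {b4.3} (out.j = its outer ports)

{out.1, b1.2} {out.2} {out.3, b3.3} {b1.1} {b1.3} {b2.1} {b2.2} {b2.3} {b3.1} {b3.2} {b4.1, b4.2} {b4.3}


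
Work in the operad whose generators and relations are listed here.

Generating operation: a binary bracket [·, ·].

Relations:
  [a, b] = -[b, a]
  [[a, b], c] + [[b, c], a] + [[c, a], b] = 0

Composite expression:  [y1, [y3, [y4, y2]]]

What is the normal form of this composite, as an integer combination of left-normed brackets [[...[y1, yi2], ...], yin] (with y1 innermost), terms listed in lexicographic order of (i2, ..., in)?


A multilinear Lie element is pinned by y1-initial words (y1 innermost).
Composite bracket: [y1, [y3, [y4, y2]]]
Full expansion: 8 signed words from ab - ba (2^3 = 8).
Coefficients come from the y1-initial words:
  from y1y2y4y3, sign +1: term +[[[y1, y2], y4], y3]
  from y1y3y2y4, sign -1: term -[[[y1, y3], y2], y4]
  from y1y3y4y2, sign +1: term +[[[y1, y3], y4], y2]
  from y1y4y2y3, sign -1: term -[[[y1, y4], y2], y3]

[[[y1, y2], y4], y3] - [[[y1, y3], y2], y4] + [[[y1, y3], y4], y2] - [[[y1, y4], y2], y3]


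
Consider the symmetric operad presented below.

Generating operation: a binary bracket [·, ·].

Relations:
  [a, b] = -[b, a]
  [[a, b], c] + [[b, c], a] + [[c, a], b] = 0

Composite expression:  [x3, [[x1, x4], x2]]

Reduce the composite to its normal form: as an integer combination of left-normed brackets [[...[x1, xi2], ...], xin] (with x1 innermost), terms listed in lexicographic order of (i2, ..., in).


In the tensor algebra, words opening x1 carry the x1-anchored form.
Composite bracket: [x3, [[x1, x4], x2]]
Full expansion: 8 signed words from ab - ba (2^3 = 8).
Words beginning with x1 determine it all:
  x1x4x2x3 (sign -1) contributes -[[[x1, x4], x2], x3]

-[[[x1, x4], x2], x3]


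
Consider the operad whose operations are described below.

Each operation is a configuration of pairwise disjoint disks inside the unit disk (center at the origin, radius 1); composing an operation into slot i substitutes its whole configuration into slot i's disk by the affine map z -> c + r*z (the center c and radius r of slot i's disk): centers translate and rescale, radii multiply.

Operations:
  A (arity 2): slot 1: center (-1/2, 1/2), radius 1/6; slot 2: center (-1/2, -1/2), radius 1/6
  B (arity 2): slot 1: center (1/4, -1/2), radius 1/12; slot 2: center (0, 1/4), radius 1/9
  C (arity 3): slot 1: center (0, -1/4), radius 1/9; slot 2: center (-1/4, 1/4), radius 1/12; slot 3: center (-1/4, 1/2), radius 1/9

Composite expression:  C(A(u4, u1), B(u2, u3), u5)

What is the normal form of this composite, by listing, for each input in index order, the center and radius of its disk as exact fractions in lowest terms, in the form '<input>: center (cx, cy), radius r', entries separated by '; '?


Each u-disk chains the slot maps above it in C; radii multiply.
input u4: applying the 2 nested substitutions gives center (-1/18, -7/36), radius 1/54
input u1: applying the 2 nested substitutions gives center (-1/18, -11/36), radius 1/54
input u2: applying the 2 nested substitutions gives center (-11/48, 5/24), radius 1/144
input u3: applying the 2 nested substitutions gives center (-1/4, 13/48), radius 1/108
input u5: applying the 1 nested substitution gives center (-1/4, 1/2), radius 1/9

u1: center (-1/18, -11/36), radius 1/54; u2: center (-11/48, 5/24), radius 1/144; u3: center (-1/4, 13/48), radius 1/108; u4: center (-1/18, -7/36), radius 1/54; u5: center (-1/4, 1/2), radius 1/9


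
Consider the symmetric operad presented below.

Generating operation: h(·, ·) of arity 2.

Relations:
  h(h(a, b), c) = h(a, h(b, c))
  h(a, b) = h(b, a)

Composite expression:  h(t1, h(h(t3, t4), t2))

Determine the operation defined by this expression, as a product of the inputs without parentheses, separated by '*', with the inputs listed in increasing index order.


t1 * t2 * t3 * t4


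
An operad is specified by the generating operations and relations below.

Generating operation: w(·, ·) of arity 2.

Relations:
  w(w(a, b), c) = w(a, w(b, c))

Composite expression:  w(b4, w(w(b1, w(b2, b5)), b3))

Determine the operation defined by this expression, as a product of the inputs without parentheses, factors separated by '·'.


Every regrouping of w is equal, so read the b-inputs in written order.
w(b2, b5) unparenthesizes to b2 · b5
w(b1, w(b2, b5)) unparenthesizes to b1 · b2 · b5
w(w(b1, w(b2, b5)), b3) unparenthesizes to b1 · b2 · b5 · b3
w(b4, w(w(b1, w(b2, b5)), b3)) unparenthesizes to b4 · b1 · b2 · b5 · b3

b4 · b1 · b2 · b5 · b3


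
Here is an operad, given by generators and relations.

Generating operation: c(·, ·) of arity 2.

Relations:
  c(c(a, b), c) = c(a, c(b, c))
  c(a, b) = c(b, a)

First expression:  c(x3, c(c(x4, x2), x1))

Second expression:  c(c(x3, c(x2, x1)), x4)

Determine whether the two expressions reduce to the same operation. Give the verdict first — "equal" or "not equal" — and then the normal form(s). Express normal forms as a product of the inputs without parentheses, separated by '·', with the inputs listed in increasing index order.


equal; both compose to x1 · x2 · x3 · x4

In normal form, the first expression is x1 · x2 · x3 · x4
In normal form, the second expression is x1 · x2 · x3 · x4
One common form — equal.


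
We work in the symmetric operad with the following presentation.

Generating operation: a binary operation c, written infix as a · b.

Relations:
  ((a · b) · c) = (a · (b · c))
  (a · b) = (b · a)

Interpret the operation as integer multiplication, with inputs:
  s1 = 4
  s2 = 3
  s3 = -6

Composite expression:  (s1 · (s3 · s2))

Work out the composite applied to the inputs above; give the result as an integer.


-72

(s3 · s2) = -18
(s1 · (s3 · s2)) = -72


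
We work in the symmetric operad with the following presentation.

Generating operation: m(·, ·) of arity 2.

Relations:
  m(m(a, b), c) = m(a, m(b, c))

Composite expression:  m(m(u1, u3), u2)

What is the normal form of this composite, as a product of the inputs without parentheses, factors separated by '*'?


Key point: m is associative — brackets drop, the u-order remains.
m(u1, u3) flattens to u1 * u3
m(m(u1, u3), u2) flattens to u1 * u3 * u2

u1 * u3 * u2


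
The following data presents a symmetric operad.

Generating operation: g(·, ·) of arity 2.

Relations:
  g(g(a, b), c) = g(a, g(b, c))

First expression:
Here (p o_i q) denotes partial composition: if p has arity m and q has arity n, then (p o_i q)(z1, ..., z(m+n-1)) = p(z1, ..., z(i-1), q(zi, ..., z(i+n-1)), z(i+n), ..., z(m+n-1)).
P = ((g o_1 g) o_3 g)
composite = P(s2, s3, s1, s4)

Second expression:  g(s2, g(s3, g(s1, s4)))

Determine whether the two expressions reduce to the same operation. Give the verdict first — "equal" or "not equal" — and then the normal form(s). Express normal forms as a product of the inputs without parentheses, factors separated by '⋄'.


The first expression reduces to s2 ⋄ s3 ⋄ s1 ⋄ s4
The second expression reduces to s2 ⋄ s3 ⋄ s1 ⋄ s4
Identical normal forms: equal.

equal — both sides give s2 ⋄ s3 ⋄ s1 ⋄ s4


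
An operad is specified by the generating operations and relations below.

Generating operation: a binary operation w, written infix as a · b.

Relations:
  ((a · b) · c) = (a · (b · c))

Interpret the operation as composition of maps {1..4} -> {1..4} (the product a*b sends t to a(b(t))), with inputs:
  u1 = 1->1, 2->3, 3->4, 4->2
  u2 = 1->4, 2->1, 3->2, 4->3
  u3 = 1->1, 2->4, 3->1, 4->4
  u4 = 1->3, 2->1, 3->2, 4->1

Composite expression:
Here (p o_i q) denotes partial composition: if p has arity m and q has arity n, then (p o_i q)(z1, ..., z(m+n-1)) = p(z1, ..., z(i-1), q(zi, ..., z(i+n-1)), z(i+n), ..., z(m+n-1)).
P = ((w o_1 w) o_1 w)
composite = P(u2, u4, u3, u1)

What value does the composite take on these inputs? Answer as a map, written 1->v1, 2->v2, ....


1->2, 2->2, 3->4, 4->4

(u2 · u4) = 1->2, 2->4, 3->1, 4->4
((u2 · u4) · u3) = 1->2, 2->4, 3->2, 4->4
(((u2 · u4) · u3) · u1) = 1->2, 2->2, 3->4, 4->4


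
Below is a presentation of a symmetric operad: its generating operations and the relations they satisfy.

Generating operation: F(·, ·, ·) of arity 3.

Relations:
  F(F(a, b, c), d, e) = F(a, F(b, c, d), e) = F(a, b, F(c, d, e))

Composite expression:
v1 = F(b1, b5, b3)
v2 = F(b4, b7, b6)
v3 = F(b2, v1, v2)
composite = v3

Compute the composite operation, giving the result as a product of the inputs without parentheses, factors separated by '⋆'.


b2 ⋆ b1 ⋆ b5 ⋆ b3 ⋆ b4 ⋆ b7 ⋆ b6

All parenthesizations of F agree; list the b-inputs left to right.
F(b1, b5, b3) linearizes to b1 ⋆ b5 ⋆ b3
F(b4, b7, b6) linearizes to b4 ⋆ b7 ⋆ b6
F(b2, F(b1, b5, b3), F(b4, b7, b6)) linearizes to b2 ⋆ b1 ⋆ b5 ⋆ b3 ⋆ b4 ⋆ b7 ⋆ b6


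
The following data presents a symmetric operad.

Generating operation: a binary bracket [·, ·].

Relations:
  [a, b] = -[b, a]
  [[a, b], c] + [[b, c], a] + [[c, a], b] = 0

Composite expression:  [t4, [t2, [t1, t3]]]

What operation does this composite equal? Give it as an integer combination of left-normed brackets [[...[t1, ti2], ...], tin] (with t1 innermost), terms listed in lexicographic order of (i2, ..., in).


Skip Jacobi rewriting: expand, keep t1-initial words, read off terms.
Composite bracket: [t4, [t2, [t1, t3]]]
Full expansion: 8 signed words from ab - ba (2^3 = 8).
Coefficients come from the t1-initial words:
  the word t1t3t2t4 carries sign +1 and contributes +[[[t1, t3], t2], t4]

[[[t1, t3], t2], t4]


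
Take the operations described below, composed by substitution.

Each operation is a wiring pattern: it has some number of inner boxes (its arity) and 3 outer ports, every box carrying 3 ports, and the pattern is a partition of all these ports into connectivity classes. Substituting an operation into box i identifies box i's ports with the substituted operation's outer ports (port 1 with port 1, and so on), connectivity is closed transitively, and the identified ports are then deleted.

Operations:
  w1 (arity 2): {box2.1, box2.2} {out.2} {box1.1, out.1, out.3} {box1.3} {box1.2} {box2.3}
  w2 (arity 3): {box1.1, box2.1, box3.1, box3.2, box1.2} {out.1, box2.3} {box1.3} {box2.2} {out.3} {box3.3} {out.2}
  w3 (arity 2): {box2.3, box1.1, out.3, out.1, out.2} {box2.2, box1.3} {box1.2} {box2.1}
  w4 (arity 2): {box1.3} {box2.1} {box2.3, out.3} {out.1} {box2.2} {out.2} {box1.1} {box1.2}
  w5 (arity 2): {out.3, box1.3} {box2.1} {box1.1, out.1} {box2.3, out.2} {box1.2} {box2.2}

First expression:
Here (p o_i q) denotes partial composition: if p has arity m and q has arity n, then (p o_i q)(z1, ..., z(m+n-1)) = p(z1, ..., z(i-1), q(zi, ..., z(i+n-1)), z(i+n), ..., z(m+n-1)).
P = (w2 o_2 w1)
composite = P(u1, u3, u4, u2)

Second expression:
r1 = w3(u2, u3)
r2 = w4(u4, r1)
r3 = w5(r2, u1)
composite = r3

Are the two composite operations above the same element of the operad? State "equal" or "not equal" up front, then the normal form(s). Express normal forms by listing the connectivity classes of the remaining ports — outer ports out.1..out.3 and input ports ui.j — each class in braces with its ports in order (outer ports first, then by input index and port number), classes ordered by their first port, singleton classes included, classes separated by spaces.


not equal; first: {out.1, u1.1, u1.2, u2.1, u2.2, u3.1} {out.2} {out.3} {u1.3} {u2.3} {u3.2} {u3.3} {u4.1, u4.2} {u4.3}; second: {out.1} {out.2, u1.3} {out.3, u2.1, u3.3} {u1.1} {u1.2} {u2.2} {u2.3, u3.2} {u3.1} {u4.1} {u4.2} {u4.3}


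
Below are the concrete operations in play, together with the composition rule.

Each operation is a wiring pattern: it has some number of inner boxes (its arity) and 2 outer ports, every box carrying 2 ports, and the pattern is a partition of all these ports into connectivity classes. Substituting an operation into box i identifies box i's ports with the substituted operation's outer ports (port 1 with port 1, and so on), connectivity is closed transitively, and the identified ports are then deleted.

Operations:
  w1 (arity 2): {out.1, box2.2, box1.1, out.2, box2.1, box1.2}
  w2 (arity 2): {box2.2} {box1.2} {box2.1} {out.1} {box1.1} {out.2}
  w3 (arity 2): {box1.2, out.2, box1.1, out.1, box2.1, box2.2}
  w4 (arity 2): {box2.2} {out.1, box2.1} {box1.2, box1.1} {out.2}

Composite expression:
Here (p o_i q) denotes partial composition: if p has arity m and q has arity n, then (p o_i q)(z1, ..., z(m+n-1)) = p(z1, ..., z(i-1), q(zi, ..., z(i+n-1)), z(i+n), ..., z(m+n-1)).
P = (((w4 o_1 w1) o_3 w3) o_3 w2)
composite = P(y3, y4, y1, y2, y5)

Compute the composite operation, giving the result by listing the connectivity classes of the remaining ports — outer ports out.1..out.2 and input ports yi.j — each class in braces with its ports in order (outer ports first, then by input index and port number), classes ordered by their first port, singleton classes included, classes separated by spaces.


Connectivity passes through glued w4-boundaries; trace each wire chain.
w1 over (y3, y4) gives {out.1, out.2, y3.1, y3.2, y4.1, y4.2}, out.j being that stage's outer ports
w2 over (y1, y2) gives {out.1} {out.2} {y1.1} {y1.2} {y2.1} {y2.2}, out.j being that stage's outer ports
w3 over (y1, y2, y5) gives {out.1, out.2, y5.1, y5.2} {y1.1} {y1.2} {y2.1} {y2.2}, out.j being that stage's outer ports
w4 over (y3, y4, y1, y2, y5) gives {out.1, y5.1, y5.2} {out.2} {y1.1} {y1.2} {y2.1} {y2.2} {y3.1, y3.2, y4.1, y4.2}, out.j being that stage's outer ports

{out.1, y5.1, y5.2} {out.2} {y1.1} {y1.2} {y2.1} {y2.2} {y3.1, y3.2, y4.1, y4.2}


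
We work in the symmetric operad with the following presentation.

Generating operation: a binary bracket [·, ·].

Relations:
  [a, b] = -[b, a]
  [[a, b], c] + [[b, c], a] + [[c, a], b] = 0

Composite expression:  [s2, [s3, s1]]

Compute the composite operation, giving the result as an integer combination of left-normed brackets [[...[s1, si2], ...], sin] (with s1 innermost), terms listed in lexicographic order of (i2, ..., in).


A multilinear Lie element is pinned by s1-initial words (s1 innermost).
Composite bracket: [s2, [s3, s1]]
Applying ab - ba throughout gives 4 signed words (2^2 = 4).
Only words starting with s1 matter:
  from s1s3s2, sign +1: term +[[s1, s3], s2]

[[s1, s3], s2]


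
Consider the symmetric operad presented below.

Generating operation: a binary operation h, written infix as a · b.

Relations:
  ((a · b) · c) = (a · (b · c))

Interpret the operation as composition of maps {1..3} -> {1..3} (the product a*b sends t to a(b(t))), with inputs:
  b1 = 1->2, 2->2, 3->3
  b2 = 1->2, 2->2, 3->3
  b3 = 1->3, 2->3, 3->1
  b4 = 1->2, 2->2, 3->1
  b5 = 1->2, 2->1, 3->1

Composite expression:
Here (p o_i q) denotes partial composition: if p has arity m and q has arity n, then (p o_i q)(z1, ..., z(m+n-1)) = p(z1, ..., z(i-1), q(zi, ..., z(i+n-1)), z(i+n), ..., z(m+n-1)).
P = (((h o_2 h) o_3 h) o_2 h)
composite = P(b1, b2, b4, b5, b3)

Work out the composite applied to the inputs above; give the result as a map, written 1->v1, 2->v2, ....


1->2, 2->2, 3->2

(b2 · b4) = 1->2, 2->2, 3->2
(b5 · b3) = 1->1, 2->1, 3->2
((b2 · b4) · (b5 · b3)) = 1->2, 2->2, 3->2
(b1 · ((b2 · b4) · (b5 · b3))) = 1->2, 2->2, 3->2


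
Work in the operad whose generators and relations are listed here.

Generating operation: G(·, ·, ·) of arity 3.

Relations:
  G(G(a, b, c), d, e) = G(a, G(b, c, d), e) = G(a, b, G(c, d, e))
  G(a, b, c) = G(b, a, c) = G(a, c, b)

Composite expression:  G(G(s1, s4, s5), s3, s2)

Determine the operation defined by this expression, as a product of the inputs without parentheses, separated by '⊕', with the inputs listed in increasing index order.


s1 ⊕ s2 ⊕ s3 ⊕ s4 ⊕ s5

Shape and order are irrelevant to G; the s-input set decides.
G(s1, s4, s5) reduces to s1 ⊕ s4 ⊕ s5
G(G(s1, s4, s5), s3, s2) reduces to s1 ⊕ s4 ⊕ s5 ⊕ s3 ⊕ s2
commutativity sorts the factors: s1 ⊕ s2 ⊕ s3 ⊕ s4 ⊕ s5


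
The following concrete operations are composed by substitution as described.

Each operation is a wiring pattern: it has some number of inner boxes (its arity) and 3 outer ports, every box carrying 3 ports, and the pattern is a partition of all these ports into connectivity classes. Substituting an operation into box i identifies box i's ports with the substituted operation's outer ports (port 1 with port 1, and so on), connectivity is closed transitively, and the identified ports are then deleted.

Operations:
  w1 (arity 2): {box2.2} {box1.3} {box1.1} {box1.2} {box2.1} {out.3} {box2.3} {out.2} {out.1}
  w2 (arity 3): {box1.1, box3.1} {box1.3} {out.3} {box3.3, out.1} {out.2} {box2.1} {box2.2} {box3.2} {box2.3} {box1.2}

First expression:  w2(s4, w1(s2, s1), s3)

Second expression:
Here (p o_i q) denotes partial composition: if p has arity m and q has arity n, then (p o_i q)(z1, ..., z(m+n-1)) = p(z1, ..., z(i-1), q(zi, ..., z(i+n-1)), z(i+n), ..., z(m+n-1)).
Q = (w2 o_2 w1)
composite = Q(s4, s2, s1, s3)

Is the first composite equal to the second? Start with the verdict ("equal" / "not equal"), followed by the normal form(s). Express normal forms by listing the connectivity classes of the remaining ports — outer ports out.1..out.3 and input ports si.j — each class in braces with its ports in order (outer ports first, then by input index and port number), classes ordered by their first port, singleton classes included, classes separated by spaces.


equal; both compose to {out.1, s3.3} {out.2} {out.3} {s1.1} {s1.2} {s1.3} {s2.1} {s2.2} {s2.3} {s3.1, s4.1} {s3.2} {s4.2} {s4.3}

The first expression, normalized: {out.1, s3.3} {out.2} {out.3} {s1.1} {s1.2} {s1.3} {s2.1} {s2.2} {s2.3} {s3.1, s4.1} {s3.2} {s4.2} {s4.3}
The second expression, normalized: {out.1, s3.3} {out.2} {out.3} {s1.1} {s1.2} {s1.3} {s2.1} {s2.2} {s2.3} {s3.1, s4.1} {s3.2} {s4.2} {s4.3}
Same normal form: equal.


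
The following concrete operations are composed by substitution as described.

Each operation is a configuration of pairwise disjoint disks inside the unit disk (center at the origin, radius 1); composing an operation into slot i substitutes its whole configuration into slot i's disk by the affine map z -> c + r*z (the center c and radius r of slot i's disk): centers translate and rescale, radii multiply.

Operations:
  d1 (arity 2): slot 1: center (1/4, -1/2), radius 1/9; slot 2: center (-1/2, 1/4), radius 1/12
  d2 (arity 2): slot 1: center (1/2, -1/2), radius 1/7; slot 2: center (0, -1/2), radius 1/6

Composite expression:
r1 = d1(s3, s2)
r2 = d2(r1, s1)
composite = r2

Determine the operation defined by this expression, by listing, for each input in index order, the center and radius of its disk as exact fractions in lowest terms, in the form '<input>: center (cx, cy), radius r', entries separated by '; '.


s1: center (0, -1/2), radius 1/6; s2: center (3/7, -13/28), radius 1/84; s3: center (15/28, -4/7), radius 1/63


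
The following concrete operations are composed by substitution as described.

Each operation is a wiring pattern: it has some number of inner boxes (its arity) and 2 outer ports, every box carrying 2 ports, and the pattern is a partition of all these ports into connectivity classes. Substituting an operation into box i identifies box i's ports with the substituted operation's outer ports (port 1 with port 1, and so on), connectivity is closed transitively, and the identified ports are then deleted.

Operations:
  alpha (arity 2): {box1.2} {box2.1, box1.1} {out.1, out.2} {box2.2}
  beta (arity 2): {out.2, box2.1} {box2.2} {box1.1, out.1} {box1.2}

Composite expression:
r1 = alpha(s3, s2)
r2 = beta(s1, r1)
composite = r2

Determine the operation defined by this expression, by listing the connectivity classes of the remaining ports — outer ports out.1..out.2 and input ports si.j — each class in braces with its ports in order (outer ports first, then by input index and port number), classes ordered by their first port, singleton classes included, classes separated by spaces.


Treat the ports identified at beta as solder joints: merge, then drop.
composing alpha on (s3, s2), with out.j its own outer ports: {out.1, out.2} {s2.1, s3.1} {s2.2} {s3.2}
composing beta on (s1, s3, s2), with out.j its own outer ports: {out.1, s1.1} {out.2} {s1.2} {s2.1, s3.1} {s2.2} {s3.2}

{out.1, s1.1} {out.2} {s1.2} {s2.1, s3.1} {s2.2} {s3.2}


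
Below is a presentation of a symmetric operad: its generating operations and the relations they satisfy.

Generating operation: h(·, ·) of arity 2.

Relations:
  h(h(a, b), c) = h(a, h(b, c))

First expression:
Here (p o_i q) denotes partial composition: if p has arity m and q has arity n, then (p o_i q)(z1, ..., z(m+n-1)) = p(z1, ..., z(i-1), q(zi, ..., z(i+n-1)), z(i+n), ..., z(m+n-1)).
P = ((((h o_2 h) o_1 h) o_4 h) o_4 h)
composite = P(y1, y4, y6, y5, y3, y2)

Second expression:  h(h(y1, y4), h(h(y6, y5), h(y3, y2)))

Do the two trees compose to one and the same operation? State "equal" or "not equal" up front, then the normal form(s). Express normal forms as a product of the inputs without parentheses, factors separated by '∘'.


equal — both sides give y1 ∘ y4 ∘ y6 ∘ y5 ∘ y3 ∘ y2

Reducing the first expression gives y1 ∘ y4 ∘ y6 ∘ y5 ∘ y3 ∘ y2
Reducing the second expression gives y1 ∘ y4 ∘ y6 ∘ y5 ∘ y3 ∘ y2
One common form — equal.


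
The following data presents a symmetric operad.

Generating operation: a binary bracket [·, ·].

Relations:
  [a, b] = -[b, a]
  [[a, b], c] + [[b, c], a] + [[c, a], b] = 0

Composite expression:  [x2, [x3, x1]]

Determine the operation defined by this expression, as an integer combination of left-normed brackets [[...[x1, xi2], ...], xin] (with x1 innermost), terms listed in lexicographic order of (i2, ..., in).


[[x1, x3], x2]

Expand each bracket as ab - ba; the x1-initial words give the coefficients.
Composite bracket: [x2, [x3, x1]]
Each bracket splits as ab - ba, giving 4 signed words (2^2 = 4).
Only words starting with x1 matter:
  x1x3x2 (sign +1) contributes +[[x1, x3], x2]


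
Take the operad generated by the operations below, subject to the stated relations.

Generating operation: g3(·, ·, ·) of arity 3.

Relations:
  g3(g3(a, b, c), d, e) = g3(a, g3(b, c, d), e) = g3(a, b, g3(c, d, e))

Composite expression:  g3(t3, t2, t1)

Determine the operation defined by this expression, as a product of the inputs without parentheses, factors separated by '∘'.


t3 ∘ t2 ∘ t1

Key point: g3 is associative — brackets drop, the t-order remains.
g3(t3, t2, t1) unparenthesizes to t3 ∘ t2 ∘ t1


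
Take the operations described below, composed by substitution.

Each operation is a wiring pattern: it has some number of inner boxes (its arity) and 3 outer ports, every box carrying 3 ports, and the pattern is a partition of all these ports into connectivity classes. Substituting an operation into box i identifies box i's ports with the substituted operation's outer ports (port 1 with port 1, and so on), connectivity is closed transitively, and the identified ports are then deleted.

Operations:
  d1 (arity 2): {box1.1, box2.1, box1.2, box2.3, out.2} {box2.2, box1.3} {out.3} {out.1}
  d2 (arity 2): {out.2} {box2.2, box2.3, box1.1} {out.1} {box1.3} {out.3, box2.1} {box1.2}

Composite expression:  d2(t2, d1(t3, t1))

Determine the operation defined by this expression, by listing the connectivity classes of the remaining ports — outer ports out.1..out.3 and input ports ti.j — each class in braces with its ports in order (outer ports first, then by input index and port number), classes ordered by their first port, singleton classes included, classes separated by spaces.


{out.1} {out.2} {out.3} {t1.1, t1.3, t2.1, t3.1, t3.2} {t1.2, t3.3} {t2.2} {t2.3}


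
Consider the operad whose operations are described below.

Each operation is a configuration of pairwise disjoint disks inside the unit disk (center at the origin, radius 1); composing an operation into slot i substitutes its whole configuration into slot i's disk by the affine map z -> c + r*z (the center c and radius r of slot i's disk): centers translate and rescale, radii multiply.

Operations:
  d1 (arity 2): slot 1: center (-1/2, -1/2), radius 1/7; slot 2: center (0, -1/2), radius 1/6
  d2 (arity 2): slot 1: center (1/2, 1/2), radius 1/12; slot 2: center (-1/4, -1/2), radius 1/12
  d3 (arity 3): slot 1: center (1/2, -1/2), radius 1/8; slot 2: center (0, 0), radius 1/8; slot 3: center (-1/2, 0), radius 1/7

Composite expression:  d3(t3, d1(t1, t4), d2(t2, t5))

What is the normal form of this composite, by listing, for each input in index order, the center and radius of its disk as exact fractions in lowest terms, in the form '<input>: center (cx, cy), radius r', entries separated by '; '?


Follow each t-input down from d3: c' goes to c + r*c', radius to r*r'.
input t3: applying the 1 nested substitution gives center (1/2, -1/2), radius 1/8
input t1: applying the 2 nested substitutions gives center (-1/16, -1/16), radius 1/56
input t4: applying the 2 nested substitutions gives center (0, -1/16), radius 1/48
input t2: applying the 2 nested substitutions gives center (-3/7, 1/14), radius 1/84
input t5: applying the 2 nested substitutions gives center (-15/28, -1/14), radius 1/84

t1: center (-1/16, -1/16), radius 1/56; t2: center (-3/7, 1/14), radius 1/84; t3: center (1/2, -1/2), radius 1/8; t4: center (0, -1/16), radius 1/48; t5: center (-15/28, -1/14), radius 1/84


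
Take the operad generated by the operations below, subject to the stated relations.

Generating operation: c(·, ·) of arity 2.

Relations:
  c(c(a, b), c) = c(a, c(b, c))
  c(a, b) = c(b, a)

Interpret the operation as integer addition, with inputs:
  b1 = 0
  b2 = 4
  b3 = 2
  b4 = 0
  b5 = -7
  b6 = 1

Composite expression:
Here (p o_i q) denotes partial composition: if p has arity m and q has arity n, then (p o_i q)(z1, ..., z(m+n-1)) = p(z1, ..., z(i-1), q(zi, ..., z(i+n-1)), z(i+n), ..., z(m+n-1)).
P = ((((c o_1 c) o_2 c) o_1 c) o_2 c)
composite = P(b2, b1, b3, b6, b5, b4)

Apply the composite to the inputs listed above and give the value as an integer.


0

c(b1, b3) = 2
c(b2, c(b1, b3)) = 6
c(b6, b5) = -6
c(c(b2, c(b1, b3)), c(b6, b5)) = 0
c(c(c(b2, c(b1, b3)), c(b6, b5)), b4) = 0


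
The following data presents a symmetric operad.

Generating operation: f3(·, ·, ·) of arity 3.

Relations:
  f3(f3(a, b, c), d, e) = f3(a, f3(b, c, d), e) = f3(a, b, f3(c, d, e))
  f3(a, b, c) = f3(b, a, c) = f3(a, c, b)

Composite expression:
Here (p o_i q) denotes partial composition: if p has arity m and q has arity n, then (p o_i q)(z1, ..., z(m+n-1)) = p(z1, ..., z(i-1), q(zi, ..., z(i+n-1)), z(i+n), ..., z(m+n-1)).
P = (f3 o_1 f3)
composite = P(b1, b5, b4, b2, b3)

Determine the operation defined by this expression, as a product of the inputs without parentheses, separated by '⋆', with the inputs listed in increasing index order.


Both nesting and order wash out for f3; what remains is which b's occur.
f3(b1, b5, b4) unparenthesizes to b1 ⋆ b5 ⋆ b4
f3(f3(b1, b5, b4), b2, b3) unparenthesizes to b1 ⋆ b5 ⋆ b4 ⋆ b2 ⋆ b3
the factors in increasing index order: b1 ⋆ b2 ⋆ b3 ⋆ b4 ⋆ b5

b1 ⋆ b2 ⋆ b3 ⋆ b4 ⋆ b5


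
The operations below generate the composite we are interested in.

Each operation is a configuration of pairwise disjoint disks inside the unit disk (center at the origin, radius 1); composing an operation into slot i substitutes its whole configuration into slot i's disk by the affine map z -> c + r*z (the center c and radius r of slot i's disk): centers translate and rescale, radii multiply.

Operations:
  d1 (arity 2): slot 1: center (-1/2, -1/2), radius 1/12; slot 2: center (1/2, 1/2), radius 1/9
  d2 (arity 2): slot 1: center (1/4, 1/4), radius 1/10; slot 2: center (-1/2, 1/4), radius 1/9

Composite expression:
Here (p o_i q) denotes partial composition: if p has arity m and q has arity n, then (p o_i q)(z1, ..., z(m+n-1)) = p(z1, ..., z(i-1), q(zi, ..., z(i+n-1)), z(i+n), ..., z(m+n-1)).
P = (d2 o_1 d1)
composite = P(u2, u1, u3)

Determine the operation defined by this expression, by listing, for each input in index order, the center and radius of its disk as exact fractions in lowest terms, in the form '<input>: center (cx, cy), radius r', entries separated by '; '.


u1: center (3/10, 3/10), radius 1/90; u2: center (1/5, 1/5), radius 1/120; u3: center (-1/2, 1/4), radius 1/9

Follow each u-input down from d2: c' goes to c + r*c', radius to r*r'.
input u2: applying the 2 nested substitutions gives center (1/5, 1/5), radius 1/120
input u1: applying the 2 nested substitutions gives center (3/10, 3/10), radius 1/90
input u3: applying the 1 nested substitution gives center (-1/2, 1/4), radius 1/9


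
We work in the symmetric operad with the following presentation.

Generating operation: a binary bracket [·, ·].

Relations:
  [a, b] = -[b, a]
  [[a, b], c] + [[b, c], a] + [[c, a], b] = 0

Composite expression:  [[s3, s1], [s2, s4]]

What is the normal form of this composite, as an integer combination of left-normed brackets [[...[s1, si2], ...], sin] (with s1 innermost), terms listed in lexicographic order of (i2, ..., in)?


A multilinear Lie element is pinned by s1-initial words (s1 innermost).
Composite bracket: [[s3, s1], [s2, s4]]
The bracket unfolds into 8 signed words via [a, b] = ab - ba (2^3 = 8).
Only words starting with s1 matter:
  word s1s3s2s4 has sign -1, contributing -[[[s1, s3], s2], s4]
  word s1s3s4s2 has sign +1, contributing +[[[s1, s3], s4], s2]

-[[[s1, s3], s2], s4] + [[[s1, s3], s4], s2]


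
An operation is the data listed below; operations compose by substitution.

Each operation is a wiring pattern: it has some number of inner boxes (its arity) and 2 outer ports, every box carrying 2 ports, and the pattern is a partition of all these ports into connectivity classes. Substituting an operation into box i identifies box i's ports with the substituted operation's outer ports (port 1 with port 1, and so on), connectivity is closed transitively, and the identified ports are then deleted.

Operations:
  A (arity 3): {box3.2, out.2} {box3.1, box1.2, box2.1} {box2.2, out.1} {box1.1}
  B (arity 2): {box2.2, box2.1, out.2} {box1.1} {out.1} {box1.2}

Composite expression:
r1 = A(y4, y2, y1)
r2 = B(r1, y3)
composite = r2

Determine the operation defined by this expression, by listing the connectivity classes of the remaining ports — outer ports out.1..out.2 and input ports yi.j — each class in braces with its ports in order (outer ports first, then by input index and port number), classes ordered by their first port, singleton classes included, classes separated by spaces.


Connectivity passes through glued B-boundaries; trace each wire chain.
A over (y4, y2, y1) gives {out.1, y2.2} {out.2, y1.2} {y1.1, y2.1, y4.2} {y4.1}, out.j being that stage's outer ports
B over (y4, y2, y1, y3) gives {out.1} {out.2, y3.1, y3.2} {y1.1, y2.1, y4.2} {y1.2} {y2.2} {y4.1}, out.j being that stage's outer ports

{out.1} {out.2, y3.1, y3.2} {y1.1, y2.1, y4.2} {y1.2} {y2.2} {y4.1}
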